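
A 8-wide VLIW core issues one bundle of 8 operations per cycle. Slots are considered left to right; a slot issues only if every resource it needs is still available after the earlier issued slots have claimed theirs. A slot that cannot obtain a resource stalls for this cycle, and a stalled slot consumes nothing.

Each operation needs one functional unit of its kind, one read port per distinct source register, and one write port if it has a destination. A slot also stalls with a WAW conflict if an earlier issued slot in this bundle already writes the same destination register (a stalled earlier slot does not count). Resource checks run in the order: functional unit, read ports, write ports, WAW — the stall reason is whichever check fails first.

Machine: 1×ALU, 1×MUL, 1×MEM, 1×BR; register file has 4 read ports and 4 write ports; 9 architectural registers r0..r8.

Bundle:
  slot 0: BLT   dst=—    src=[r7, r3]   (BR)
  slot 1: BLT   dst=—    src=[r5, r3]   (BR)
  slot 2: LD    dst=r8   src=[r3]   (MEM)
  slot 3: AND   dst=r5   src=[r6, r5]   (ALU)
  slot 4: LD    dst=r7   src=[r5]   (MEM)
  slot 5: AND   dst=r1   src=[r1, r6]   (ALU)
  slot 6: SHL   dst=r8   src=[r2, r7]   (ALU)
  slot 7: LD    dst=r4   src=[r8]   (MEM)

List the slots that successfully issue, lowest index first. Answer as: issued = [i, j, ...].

issued = [0, 2]

(0) want 1×BR +2rd +0wr — yes → AL1|MU1|ME1|BR0|rd2|wr4
(1) want 1×BR +2rd +0wr — FU → AL1|MU1|ME1|BR0|rd2|wr4
(2) want 1×MEM +1rd +1wr — yes → AL1|MU1|ME0|BR0|rd1|wr3
(3) want 1×ALU +2rd +1wr — RD_PORT → AL1|MU1|ME0|BR0|rd1|wr3
(4) want 1×MEM +1rd +1wr — FU → AL1|MU1|ME0|BR0|rd1|wr3
(5) want 1×ALU +2rd +1wr — RD_PORT → AL1|MU1|ME0|BR0|rd1|wr3
(6) want 1×ALU +2rd +1wr — RD_PORT → AL1|MU1|ME0|BR0|rd1|wr3
(7) want 1×MEM +1rd +1wr — FU → AL1|MU1|ME0|BR0|rd1|wr3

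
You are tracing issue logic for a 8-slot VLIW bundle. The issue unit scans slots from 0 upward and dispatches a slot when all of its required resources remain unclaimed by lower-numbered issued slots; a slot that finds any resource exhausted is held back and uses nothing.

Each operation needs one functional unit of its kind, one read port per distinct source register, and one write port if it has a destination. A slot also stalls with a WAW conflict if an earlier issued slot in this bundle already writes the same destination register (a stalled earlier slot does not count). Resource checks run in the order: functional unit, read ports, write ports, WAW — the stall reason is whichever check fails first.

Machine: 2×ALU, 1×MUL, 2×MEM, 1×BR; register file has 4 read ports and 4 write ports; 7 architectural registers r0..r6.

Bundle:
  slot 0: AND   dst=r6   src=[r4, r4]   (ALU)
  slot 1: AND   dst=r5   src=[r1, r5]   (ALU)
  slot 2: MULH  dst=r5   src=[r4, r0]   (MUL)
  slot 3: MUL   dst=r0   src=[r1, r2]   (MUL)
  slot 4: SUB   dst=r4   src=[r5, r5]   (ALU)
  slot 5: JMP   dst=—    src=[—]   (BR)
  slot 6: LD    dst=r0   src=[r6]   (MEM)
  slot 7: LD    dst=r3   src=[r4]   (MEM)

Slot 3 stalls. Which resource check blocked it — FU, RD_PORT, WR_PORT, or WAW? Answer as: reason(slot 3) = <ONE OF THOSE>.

reason(slot 3) = RD_PORT

slot 0 (ALU): ISSUE — free A1,Mu1,Ld2,B1 rp3 wp3
slot 1 (ALU): ISSUE — free A0,Mu1,Ld2,B1 rp1 wp2
slot 2 (MUL): stall RD_PORT — free A0,Mu1,Ld2,B1 rp1 wp2
slot 3 (MUL): stall RD_PORT — free A0,Mu1,Ld2,B1 rp1 wp2
slot 4 (ALU): stall FU — free A0,Mu1,Ld2,B1 rp1 wp2
slot 5 (BR): ISSUE — free A0,Mu1,Ld2,B0 rp1 wp2
slot 6 (MEM): ISSUE — free A0,Mu1,Ld1,B0 rp0 wp1
slot 7 (MEM): stall RD_PORT — free A0,Mu1,Ld1,B0 rp0 wp1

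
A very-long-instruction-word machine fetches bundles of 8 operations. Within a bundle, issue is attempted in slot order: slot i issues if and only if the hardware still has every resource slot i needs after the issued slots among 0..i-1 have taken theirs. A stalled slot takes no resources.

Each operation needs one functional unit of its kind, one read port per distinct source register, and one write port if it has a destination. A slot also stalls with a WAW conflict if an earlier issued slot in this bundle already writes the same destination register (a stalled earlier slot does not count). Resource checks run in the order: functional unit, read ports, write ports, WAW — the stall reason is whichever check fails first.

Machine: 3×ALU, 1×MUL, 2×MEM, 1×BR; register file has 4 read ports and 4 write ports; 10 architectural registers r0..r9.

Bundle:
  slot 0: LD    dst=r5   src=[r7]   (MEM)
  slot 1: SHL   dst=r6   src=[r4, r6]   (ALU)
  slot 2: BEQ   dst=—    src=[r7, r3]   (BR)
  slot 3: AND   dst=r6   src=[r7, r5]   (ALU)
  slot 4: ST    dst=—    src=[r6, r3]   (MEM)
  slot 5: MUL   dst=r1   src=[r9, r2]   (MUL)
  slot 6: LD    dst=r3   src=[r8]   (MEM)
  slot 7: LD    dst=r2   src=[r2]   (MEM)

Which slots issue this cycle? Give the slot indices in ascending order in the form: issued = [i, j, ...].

  0. MEM→r5 ⇒ go  {3A/1Mu/1Ld/1B | 3r 3w}
  1. ALU→r6 ⇒ go  {2A/1Mu/1Ld/1B | 1r 2w}
  2. BR ⇒ no(RD_PORT)  {2A/1Mu/1Ld/1B | 1r 2w}
  3. ALU→r6 ⇒ no(RD_PORT)  {2A/1Mu/1Ld/1B | 1r 2w}
  4. MEM ⇒ no(RD_PORT)  {2A/1Mu/1Ld/1B | 1r 2w}
  5. MUL→r1 ⇒ no(RD_PORT)  {2A/1Mu/1Ld/1B | 1r 2w}
  6. MEM→r3 ⇒ go  {2A/1Mu/0Ld/1B | 0r 1w}
  7. MEM→r2 ⇒ no(FU)  {2A/1Mu/0Ld/1B | 0r 1w}

issued = [0, 1, 6]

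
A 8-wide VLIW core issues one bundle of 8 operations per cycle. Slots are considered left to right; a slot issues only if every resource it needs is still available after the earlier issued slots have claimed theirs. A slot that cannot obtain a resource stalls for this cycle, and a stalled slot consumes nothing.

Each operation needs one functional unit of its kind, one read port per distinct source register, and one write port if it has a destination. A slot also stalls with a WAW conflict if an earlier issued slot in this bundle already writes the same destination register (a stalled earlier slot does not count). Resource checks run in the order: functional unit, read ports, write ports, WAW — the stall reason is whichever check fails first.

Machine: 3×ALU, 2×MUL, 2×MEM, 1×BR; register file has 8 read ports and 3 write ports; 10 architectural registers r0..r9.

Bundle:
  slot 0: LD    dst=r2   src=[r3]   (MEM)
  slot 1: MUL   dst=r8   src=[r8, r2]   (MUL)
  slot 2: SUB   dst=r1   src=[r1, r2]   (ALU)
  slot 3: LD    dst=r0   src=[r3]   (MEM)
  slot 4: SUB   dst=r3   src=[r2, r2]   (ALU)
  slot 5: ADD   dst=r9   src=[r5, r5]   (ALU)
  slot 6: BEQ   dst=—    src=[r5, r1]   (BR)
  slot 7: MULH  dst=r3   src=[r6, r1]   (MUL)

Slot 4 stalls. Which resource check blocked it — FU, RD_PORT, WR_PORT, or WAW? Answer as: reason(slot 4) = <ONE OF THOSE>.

reason(slot 4) = WR_PORT

#0 MEM src=r3 dispatched  <A:3 Mu:2 Ld:1 B:1 rd:7 wr:2>
#1 MUL src=r8,r2 dispatched  <A:3 Mu:1 Ld:1 B:1 rd:5 wr:1>
#2 ALU src=r1,r2 dispatched  <A:2 Mu:1 Ld:1 B:1 rd:3 wr:0>
#3 MEM src=r3 held:WR_PORT  <A:2 Mu:1 Ld:1 B:1 rd:3 wr:0>
#4 ALU src=r2,r2 held:WR_PORT  <A:2 Mu:1 Ld:1 B:1 rd:3 wr:0>
#5 ALU src=r5,r5 held:WR_PORT  <A:2 Mu:1 Ld:1 B:1 rd:3 wr:0>
#6 BR src=r5,r1 dispatched  <A:2 Mu:1 Ld:1 B:0 rd:1 wr:0>
#7 MUL src=r6,r1 held:RD_PORT  <A:2 Mu:1 Ld:1 B:0 rd:1 wr:0>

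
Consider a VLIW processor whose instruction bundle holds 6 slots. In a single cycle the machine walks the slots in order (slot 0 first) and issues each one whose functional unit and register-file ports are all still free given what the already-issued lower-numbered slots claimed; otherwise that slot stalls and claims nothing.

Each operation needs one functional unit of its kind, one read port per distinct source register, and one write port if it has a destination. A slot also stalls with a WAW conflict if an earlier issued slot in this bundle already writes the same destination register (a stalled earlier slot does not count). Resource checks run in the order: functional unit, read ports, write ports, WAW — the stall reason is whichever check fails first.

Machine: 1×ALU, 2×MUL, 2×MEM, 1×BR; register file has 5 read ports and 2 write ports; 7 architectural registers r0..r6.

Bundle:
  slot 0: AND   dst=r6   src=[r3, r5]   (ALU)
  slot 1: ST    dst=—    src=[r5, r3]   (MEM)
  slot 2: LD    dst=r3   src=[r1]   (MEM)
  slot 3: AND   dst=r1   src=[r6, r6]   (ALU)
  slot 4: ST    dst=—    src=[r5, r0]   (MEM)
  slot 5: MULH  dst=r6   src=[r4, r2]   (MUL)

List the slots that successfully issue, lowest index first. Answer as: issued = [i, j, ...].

issued = [0, 1, 2]

[0] ALU needs rd=2 wr=1: ok; after: ALU=0 MUL=2 MEM=2 BR=1, R=3, W=1
[1] MEM needs rd=2 wr=0: ok; after: ALU=0 MUL=2 MEM=1 BR=1, R=1, W=1
[2] MEM needs rd=1 wr=1: ok; after: ALU=0 MUL=2 MEM=0 BR=1, R=0, W=0
[3] ALU needs rd=1 wr=1: FU; after: ALU=0 MUL=2 MEM=0 BR=1, R=0, W=0
[4] MEM needs rd=2 wr=0: FU; after: ALU=0 MUL=2 MEM=0 BR=1, R=0, W=0
[5] MUL needs rd=2 wr=1: RD_PORT; after: ALU=0 MUL=2 MEM=0 BR=1, R=0, W=0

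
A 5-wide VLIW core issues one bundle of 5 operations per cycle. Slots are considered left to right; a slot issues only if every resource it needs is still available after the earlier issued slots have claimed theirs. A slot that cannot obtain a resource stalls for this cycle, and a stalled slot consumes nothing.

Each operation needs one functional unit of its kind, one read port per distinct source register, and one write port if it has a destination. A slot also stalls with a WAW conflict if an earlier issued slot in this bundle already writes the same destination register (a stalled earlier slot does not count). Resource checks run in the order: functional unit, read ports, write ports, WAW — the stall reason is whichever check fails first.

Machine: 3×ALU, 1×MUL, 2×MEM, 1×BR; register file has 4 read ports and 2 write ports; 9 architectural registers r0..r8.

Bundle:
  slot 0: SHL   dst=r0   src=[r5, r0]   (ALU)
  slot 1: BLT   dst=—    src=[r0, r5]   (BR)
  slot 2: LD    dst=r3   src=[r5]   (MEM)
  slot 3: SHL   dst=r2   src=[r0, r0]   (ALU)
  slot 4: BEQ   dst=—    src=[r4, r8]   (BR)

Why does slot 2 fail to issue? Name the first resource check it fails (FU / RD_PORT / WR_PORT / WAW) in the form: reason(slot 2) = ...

(0) want 1×ALU +2rd +1wr — yes → AL2|MU1|ME2|BR1|rd2|wr1
(1) want 1×BR +2rd +0wr — yes → AL2|MU1|ME2|BR0|rd0|wr1
(2) want 1×MEM +1rd +1wr — RD_PORT → AL2|MU1|ME2|BR0|rd0|wr1
(3) want 1×ALU +1rd +1wr — RD_PORT → AL2|MU1|ME2|BR0|rd0|wr1
(4) want 1×BR +2rd +0wr — FU → AL2|MU1|ME2|BR0|rd0|wr1

reason(slot 2) = RD_PORT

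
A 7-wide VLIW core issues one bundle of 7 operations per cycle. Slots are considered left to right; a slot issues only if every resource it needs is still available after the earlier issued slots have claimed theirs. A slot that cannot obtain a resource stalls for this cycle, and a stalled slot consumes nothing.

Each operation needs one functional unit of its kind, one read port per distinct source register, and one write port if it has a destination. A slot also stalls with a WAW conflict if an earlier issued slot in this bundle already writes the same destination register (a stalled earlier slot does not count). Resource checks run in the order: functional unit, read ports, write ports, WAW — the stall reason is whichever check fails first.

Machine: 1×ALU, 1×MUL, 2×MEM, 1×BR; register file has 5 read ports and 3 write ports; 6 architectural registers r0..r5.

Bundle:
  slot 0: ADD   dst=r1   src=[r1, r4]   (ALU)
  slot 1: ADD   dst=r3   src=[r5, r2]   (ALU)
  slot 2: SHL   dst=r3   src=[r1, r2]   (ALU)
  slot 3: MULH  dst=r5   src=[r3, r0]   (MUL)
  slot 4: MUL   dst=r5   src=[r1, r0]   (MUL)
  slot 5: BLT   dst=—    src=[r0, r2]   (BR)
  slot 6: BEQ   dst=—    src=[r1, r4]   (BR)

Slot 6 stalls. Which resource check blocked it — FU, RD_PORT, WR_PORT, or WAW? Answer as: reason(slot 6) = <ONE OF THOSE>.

  0. ALU→r1 ⇒ go  {0A/1Mu/2Ld/1B | 3r 2w}
  1. ALU→r3 ⇒ no(FU)  {0A/1Mu/2Ld/1B | 3r 2w}
  2. ALU→r3 ⇒ no(FU)  {0A/1Mu/2Ld/1B | 3r 2w}
  3. MUL→r5 ⇒ go  {0A/0Mu/2Ld/1B | 1r 1w}
  4. MUL→r5 ⇒ no(FU)  {0A/0Mu/2Ld/1B | 1r 1w}
  5. BR ⇒ no(RD_PORT)  {0A/0Mu/2Ld/1B | 1r 1w}
  6. BR ⇒ no(RD_PORT)  {0A/0Mu/2Ld/1B | 1r 1w}

reason(slot 6) = RD_PORT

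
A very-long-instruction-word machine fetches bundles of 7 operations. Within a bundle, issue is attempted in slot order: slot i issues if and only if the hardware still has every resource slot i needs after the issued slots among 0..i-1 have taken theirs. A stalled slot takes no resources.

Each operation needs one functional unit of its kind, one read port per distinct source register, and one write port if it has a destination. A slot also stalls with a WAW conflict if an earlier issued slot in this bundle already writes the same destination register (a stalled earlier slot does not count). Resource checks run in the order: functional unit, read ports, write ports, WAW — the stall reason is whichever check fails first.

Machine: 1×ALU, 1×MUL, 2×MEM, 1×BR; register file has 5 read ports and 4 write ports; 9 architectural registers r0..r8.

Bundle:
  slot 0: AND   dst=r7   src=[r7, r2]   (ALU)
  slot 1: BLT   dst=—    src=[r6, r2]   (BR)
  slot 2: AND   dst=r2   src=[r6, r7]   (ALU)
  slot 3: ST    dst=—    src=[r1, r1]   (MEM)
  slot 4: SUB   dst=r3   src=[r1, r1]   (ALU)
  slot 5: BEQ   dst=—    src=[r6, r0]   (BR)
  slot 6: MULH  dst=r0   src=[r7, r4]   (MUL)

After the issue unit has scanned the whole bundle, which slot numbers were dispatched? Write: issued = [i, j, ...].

(0) want 1×ALU +2rd +1wr — yes → AL0|MU1|ME2|BR1|rd3|wr3
(1) want 1×BR +2rd +0wr — yes → AL0|MU1|ME2|BR0|rd1|wr3
(2) want 1×ALU +2rd +1wr — FU → AL0|MU1|ME2|BR0|rd1|wr3
(3) want 1×MEM +1rd +0wr — yes → AL0|MU1|ME1|BR0|rd0|wr3
(4) want 1×ALU +1rd +1wr — FU → AL0|MU1|ME1|BR0|rd0|wr3
(5) want 1×BR +2rd +0wr — FU → AL0|MU1|ME1|BR0|rd0|wr3
(6) want 1×MUL +2rd +1wr — RD_PORT → AL0|MU1|ME1|BR0|rd0|wr3

issued = [0, 1, 3]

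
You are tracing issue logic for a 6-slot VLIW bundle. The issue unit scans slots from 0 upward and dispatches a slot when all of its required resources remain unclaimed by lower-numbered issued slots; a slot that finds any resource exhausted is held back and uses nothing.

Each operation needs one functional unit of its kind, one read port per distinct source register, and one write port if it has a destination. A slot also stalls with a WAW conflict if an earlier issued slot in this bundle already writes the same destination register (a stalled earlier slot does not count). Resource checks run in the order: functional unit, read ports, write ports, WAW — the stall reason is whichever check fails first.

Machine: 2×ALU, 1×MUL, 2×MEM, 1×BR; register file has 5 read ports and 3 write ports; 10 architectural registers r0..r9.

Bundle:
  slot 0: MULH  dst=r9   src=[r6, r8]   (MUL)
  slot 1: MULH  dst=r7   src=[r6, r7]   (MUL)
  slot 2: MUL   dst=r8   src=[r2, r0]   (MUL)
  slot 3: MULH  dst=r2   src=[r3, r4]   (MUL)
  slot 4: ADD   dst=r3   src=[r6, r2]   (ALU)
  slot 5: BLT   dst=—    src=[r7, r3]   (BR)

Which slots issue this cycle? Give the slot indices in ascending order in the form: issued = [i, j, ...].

issued = [0, 4]

#0 MUL src=r6,r8 dispatched  <A:2 Mu:0 Ld:2 B:1 rd:3 wr:2>
#1 MUL src=r6,r7 held:FU  <A:2 Mu:0 Ld:2 B:1 rd:3 wr:2>
#2 MUL src=r2,r0 held:FU  <A:2 Mu:0 Ld:2 B:1 rd:3 wr:2>
#3 MUL src=r3,r4 held:FU  <A:2 Mu:0 Ld:2 B:1 rd:3 wr:2>
#4 ALU src=r6,r2 dispatched  <A:1 Mu:0 Ld:2 B:1 rd:1 wr:1>
#5 BR src=r7,r3 held:RD_PORT  <A:1 Mu:0 Ld:2 B:1 rd:1 wr:1>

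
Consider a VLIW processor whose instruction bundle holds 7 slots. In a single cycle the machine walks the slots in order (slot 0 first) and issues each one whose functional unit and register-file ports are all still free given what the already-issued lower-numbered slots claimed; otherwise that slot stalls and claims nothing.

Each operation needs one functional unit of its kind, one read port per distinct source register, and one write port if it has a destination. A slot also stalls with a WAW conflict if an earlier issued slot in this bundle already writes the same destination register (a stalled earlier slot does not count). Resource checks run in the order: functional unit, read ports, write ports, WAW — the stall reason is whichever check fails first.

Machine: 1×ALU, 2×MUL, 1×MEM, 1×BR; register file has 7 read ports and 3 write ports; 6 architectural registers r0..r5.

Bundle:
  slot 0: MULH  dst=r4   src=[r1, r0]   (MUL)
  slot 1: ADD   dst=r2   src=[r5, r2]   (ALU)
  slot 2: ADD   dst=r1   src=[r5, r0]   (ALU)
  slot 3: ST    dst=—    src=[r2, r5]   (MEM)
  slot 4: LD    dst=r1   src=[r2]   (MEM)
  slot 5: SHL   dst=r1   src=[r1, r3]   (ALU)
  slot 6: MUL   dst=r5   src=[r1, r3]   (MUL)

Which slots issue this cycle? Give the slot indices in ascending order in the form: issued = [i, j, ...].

issued = [0, 1, 3]

  0. MUL→r4 ⇒ go  {1A/1Mu/1Ld/1B | 5r 2w}
  1. ALU→r2 ⇒ go  {0A/1Mu/1Ld/1B | 3r 1w}
  2. ALU→r1 ⇒ no(FU)  {0A/1Mu/1Ld/1B | 3r 1w}
  3. MEM ⇒ go  {0A/1Mu/0Ld/1B | 1r 1w}
  4. MEM→r1 ⇒ no(FU)  {0A/1Mu/0Ld/1B | 1r 1w}
  5. ALU→r1 ⇒ no(FU)  {0A/1Mu/0Ld/1B | 1r 1w}
  6. MUL→r5 ⇒ no(RD_PORT)  {0A/1Mu/0Ld/1B | 1r 1w}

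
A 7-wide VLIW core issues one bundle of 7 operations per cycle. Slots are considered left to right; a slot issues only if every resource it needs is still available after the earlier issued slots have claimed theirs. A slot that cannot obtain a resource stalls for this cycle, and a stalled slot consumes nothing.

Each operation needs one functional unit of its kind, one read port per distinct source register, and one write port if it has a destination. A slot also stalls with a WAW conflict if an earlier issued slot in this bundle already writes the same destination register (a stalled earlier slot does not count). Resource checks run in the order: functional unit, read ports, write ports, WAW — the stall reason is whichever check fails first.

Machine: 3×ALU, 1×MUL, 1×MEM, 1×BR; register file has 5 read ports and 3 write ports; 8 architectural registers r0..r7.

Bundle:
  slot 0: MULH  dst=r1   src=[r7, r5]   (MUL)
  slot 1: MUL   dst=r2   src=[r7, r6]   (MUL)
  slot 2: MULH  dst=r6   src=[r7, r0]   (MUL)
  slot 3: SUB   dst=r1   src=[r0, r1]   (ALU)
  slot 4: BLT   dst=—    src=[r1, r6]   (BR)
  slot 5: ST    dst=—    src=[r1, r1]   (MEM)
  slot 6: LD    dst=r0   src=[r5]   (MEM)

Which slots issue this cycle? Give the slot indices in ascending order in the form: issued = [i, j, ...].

issued = [0, 4, 5]

#0 MUL src=r7,r5 dispatched  <A:3 Mu:0 Ld:1 B:1 rd:3 wr:2>
#1 MUL src=r7,r6 held:FU  <A:3 Mu:0 Ld:1 B:1 rd:3 wr:2>
#2 MUL src=r7,r0 held:FU  <A:3 Mu:0 Ld:1 B:1 rd:3 wr:2>
#3 ALU src=r0,r1 held:WAW  <A:3 Mu:0 Ld:1 B:1 rd:3 wr:2>
#4 BR src=r1,r6 dispatched  <A:3 Mu:0 Ld:1 B:0 rd:1 wr:2>
#5 MEM src=r1,r1 dispatched  <A:3 Mu:0 Ld:0 B:0 rd:0 wr:2>
#6 MEM src=r5 held:FU  <A:3 Mu:0 Ld:0 B:0 rd:0 wr:2>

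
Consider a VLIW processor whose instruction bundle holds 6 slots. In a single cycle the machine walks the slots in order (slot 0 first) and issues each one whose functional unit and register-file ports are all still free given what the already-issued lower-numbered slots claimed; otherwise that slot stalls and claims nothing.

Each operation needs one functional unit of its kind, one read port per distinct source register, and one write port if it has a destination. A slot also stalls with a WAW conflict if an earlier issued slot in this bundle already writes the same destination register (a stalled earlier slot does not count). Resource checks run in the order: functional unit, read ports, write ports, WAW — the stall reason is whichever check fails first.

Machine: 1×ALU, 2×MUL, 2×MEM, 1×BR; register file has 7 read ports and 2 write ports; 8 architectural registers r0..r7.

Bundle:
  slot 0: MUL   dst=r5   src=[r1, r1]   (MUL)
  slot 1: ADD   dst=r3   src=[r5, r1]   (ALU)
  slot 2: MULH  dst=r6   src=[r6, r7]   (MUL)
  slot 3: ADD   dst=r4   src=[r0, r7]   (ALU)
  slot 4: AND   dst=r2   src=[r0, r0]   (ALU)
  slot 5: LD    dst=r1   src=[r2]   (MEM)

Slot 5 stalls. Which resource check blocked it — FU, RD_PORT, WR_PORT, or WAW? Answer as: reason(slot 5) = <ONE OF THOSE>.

#0 MUL src=r1,r1 dispatched  <A:1 Mu:1 Ld:2 B:1 rd:6 wr:1>
#1 ALU src=r5,r1 dispatched  <A:0 Mu:1 Ld:2 B:1 rd:4 wr:0>
#2 MUL src=r6,r7 held:WR_PORT  <A:0 Mu:1 Ld:2 B:1 rd:4 wr:0>
#3 ALU src=r0,r7 held:FU  <A:0 Mu:1 Ld:2 B:1 rd:4 wr:0>
#4 ALU src=r0,r0 held:FU  <A:0 Mu:1 Ld:2 B:1 rd:4 wr:0>
#5 MEM src=r2 held:WR_PORT  <A:0 Mu:1 Ld:2 B:1 rd:4 wr:0>

reason(slot 5) = WR_PORT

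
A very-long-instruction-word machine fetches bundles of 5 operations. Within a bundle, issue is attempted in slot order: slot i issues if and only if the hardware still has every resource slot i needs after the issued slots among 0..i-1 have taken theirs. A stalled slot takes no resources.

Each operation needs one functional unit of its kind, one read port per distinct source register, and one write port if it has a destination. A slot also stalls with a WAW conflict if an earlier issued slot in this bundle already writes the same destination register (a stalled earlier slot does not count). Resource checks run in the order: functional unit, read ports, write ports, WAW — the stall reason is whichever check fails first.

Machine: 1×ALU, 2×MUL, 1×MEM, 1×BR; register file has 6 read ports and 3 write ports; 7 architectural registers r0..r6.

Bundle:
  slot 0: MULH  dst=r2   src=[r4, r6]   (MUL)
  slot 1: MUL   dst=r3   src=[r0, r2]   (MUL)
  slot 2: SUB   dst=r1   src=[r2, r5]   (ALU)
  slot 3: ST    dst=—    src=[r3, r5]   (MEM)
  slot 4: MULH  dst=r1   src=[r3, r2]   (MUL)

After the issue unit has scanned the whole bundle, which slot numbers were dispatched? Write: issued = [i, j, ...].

#0 MUL src=r4,r6 dispatched  <A:1 Mu:1 Ld:1 B:1 rd:4 wr:2>
#1 MUL src=r0,r2 dispatched  <A:1 Mu:0 Ld:1 B:1 rd:2 wr:1>
#2 ALU src=r2,r5 dispatched  <A:0 Mu:0 Ld:1 B:1 rd:0 wr:0>
#3 MEM src=r3,r5 held:RD_PORT  <A:0 Mu:0 Ld:1 B:1 rd:0 wr:0>
#4 MUL src=r3,r2 held:FU  <A:0 Mu:0 Ld:1 B:1 rd:0 wr:0>

issued = [0, 1, 2]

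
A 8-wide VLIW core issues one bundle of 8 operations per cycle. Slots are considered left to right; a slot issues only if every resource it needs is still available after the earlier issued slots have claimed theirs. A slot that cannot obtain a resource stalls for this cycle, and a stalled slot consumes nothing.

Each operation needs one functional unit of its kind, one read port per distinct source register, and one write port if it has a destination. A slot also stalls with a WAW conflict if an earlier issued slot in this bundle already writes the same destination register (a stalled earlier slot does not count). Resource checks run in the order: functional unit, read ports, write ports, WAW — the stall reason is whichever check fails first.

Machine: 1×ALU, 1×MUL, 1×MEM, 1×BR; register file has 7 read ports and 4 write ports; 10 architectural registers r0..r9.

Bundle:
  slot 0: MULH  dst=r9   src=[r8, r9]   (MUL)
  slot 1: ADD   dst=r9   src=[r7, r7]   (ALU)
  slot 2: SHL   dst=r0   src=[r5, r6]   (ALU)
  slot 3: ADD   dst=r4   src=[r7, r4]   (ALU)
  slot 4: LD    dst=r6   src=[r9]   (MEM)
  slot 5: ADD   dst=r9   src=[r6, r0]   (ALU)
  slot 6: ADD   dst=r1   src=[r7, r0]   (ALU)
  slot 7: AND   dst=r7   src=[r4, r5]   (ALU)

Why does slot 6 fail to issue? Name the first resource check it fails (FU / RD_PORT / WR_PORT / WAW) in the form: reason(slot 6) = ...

slot 0 (MUL): ISSUE — free A1,Mu0,Ld1,B1 rp5 wp3
slot 1 (ALU): stall WAW — free A1,Mu0,Ld1,B1 rp5 wp3
slot 2 (ALU): ISSUE — free A0,Mu0,Ld1,B1 rp3 wp2
slot 3 (ALU): stall FU — free A0,Mu0,Ld1,B1 rp3 wp2
slot 4 (MEM): ISSUE — free A0,Mu0,Ld0,B1 rp2 wp1
slot 5 (ALU): stall FU — free A0,Mu0,Ld0,B1 rp2 wp1
slot 6 (ALU): stall FU — free A0,Mu0,Ld0,B1 rp2 wp1
slot 7 (ALU): stall FU — free A0,Mu0,Ld0,B1 rp2 wp1

reason(slot 6) = FU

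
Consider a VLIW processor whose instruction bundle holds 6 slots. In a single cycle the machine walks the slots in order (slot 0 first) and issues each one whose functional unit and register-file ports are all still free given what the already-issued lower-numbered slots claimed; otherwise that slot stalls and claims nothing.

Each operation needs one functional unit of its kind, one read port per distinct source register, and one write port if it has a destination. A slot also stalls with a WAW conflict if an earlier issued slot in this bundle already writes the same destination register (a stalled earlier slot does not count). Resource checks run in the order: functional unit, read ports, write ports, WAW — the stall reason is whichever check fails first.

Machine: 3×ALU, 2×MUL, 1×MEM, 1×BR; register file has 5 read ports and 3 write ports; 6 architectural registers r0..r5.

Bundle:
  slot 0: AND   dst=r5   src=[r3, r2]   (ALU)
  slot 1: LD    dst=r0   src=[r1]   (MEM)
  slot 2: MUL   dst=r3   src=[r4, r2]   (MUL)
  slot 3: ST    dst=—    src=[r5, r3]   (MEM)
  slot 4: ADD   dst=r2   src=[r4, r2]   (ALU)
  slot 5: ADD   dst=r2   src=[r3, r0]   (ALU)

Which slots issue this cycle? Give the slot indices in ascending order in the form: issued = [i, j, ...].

[0] ALU needs rd=2 wr=1: ok; after: ALU=2 MUL=2 MEM=1 BR=1, R=3, W=2
[1] MEM needs rd=1 wr=1: ok; after: ALU=2 MUL=2 MEM=0 BR=1, R=2, W=1
[2] MUL needs rd=2 wr=1: ok; after: ALU=2 MUL=1 MEM=0 BR=1, R=0, W=0
[3] MEM needs rd=2 wr=0: FU; after: ALU=2 MUL=1 MEM=0 BR=1, R=0, W=0
[4] ALU needs rd=2 wr=1: RD_PORT; after: ALU=2 MUL=1 MEM=0 BR=1, R=0, W=0
[5] ALU needs rd=2 wr=1: RD_PORT; after: ALU=2 MUL=1 MEM=0 BR=1, R=0, W=0

issued = [0, 1, 2]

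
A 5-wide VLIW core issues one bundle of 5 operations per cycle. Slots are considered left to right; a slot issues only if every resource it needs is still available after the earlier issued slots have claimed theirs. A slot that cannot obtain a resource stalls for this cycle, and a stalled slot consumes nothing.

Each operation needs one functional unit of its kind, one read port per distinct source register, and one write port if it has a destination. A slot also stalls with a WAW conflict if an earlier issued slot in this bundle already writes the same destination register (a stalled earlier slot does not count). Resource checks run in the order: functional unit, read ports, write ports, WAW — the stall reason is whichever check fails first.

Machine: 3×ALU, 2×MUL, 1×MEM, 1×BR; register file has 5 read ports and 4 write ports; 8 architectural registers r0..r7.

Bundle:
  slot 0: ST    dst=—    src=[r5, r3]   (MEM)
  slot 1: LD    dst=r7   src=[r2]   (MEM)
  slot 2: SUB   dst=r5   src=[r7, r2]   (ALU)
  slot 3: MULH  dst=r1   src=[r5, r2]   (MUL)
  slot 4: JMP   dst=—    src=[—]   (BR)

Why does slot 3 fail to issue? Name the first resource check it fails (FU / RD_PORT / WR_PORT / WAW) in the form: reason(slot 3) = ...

  0. MEM ⇒ go  {3A/2Mu/0Ld/1B | 3r 4w}
  1. MEM→r7 ⇒ no(FU)  {3A/2Mu/0Ld/1B | 3r 4w}
  2. ALU→r5 ⇒ go  {2A/2Mu/0Ld/1B | 1r 3w}
  3. MUL→r1 ⇒ no(RD_PORT)  {2A/2Mu/0Ld/1B | 1r 3w}
  4. BR ⇒ go  {2A/2Mu/0Ld/0B | 1r 3w}

reason(slot 3) = RD_PORT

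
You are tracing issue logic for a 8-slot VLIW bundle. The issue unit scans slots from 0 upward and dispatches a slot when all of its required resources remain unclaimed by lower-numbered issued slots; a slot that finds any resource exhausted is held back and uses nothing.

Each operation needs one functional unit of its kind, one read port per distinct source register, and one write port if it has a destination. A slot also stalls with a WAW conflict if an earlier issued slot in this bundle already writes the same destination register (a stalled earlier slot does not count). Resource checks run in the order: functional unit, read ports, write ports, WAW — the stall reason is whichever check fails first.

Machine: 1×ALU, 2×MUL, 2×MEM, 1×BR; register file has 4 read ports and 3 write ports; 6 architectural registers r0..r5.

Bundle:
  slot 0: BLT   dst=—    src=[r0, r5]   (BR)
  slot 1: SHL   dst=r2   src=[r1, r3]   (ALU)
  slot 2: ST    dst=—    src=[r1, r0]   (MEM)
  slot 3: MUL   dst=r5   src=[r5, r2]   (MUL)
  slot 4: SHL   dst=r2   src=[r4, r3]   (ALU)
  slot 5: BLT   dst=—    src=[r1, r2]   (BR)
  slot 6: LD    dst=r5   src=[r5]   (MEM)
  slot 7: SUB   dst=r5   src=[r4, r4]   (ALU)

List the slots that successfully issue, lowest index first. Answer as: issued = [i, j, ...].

#0 BR src=r0,r5 dispatched  <A:1 Mu:2 Ld:2 B:0 rd:2 wr:3>
#1 ALU src=r1,r3 dispatched  <A:0 Mu:2 Ld:2 B:0 rd:0 wr:2>
#2 MEM src=r1,r0 held:RD_PORT  <A:0 Mu:2 Ld:2 B:0 rd:0 wr:2>
#3 MUL src=r5,r2 held:RD_PORT  <A:0 Mu:2 Ld:2 B:0 rd:0 wr:2>
#4 ALU src=r4,r3 held:FU  <A:0 Mu:2 Ld:2 B:0 rd:0 wr:2>
#5 BR src=r1,r2 held:FU  <A:0 Mu:2 Ld:2 B:0 rd:0 wr:2>
#6 MEM src=r5 held:RD_PORT  <A:0 Mu:2 Ld:2 B:0 rd:0 wr:2>
#7 ALU src=r4,r4 held:FU  <A:0 Mu:2 Ld:2 B:0 rd:0 wr:2>

issued = [0, 1]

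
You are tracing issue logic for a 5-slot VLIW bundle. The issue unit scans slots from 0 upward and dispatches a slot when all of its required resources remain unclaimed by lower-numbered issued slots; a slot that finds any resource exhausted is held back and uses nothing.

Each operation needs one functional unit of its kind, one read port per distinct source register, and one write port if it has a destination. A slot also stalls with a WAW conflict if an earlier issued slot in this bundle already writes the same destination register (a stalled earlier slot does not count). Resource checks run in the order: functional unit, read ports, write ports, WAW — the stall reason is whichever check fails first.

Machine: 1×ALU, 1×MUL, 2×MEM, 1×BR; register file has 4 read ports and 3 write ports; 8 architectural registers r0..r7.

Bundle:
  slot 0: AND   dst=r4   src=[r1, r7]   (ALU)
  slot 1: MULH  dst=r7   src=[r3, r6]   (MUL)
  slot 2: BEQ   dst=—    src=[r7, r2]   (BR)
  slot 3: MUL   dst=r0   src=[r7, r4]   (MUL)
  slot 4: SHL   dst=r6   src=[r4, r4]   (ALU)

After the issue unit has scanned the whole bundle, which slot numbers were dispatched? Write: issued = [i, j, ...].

issued = [0, 1]

#0 ALU src=r1,r7 dispatched  <A:0 Mu:1 Ld:2 B:1 rd:2 wr:2>
#1 MUL src=r3,r6 dispatched  <A:0 Mu:0 Ld:2 B:1 rd:0 wr:1>
#2 BR src=r7,r2 held:RD_PORT  <A:0 Mu:0 Ld:2 B:1 rd:0 wr:1>
#3 MUL src=r7,r4 held:FU  <A:0 Mu:0 Ld:2 B:1 rd:0 wr:1>
#4 ALU src=r4,r4 held:FU  <A:0 Mu:0 Ld:2 B:1 rd:0 wr:1>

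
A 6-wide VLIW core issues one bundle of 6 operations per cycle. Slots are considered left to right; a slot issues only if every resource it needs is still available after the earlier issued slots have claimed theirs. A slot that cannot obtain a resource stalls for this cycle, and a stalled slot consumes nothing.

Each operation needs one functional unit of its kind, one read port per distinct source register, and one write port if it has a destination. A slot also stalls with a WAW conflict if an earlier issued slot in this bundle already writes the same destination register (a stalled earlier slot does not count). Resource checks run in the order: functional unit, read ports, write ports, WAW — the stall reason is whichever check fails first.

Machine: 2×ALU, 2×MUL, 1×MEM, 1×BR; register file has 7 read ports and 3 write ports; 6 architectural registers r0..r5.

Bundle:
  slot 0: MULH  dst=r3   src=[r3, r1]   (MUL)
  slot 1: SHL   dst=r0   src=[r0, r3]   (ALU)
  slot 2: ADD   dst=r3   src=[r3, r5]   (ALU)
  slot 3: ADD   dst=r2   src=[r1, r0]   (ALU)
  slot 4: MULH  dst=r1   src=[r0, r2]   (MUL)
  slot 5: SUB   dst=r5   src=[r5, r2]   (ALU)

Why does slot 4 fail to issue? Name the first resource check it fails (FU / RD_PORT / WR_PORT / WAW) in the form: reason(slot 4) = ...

reason(slot 4) = RD_PORT

slot 0 (MUL): ISSUE — free A2,Mu1,Ld1,B1 rp5 wp2
slot 1 (ALU): ISSUE — free A1,Mu1,Ld1,B1 rp3 wp1
slot 2 (ALU): stall WAW — free A1,Mu1,Ld1,B1 rp3 wp1
slot 3 (ALU): ISSUE — free A0,Mu1,Ld1,B1 rp1 wp0
slot 4 (MUL): stall RD_PORT — free A0,Mu1,Ld1,B1 rp1 wp0
slot 5 (ALU): stall FU — free A0,Mu1,Ld1,B1 rp1 wp0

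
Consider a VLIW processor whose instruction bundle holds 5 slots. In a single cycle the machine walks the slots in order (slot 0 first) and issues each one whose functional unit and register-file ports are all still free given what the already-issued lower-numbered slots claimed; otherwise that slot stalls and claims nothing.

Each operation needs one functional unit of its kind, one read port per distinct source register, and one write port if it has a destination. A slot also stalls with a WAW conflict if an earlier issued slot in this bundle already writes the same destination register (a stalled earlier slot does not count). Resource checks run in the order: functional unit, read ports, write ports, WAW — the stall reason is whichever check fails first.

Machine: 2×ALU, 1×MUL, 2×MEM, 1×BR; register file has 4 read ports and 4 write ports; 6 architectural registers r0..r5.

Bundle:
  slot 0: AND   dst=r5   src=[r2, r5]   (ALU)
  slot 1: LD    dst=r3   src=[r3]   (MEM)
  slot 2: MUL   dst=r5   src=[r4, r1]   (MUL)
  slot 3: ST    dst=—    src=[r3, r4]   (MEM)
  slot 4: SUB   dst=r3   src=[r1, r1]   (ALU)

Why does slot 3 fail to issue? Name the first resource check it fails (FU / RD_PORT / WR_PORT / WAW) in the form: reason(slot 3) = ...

reason(slot 3) = RD_PORT

#0 ALU src=r2,r5 dispatched  <A:1 Mu:1 Ld:2 B:1 rd:2 wr:3>
#1 MEM src=r3 dispatched  <A:1 Mu:1 Ld:1 B:1 rd:1 wr:2>
#2 MUL src=r4,r1 held:RD_PORT  <A:1 Mu:1 Ld:1 B:1 rd:1 wr:2>
#3 MEM src=r3,r4 held:RD_PORT  <A:1 Mu:1 Ld:1 B:1 rd:1 wr:2>
#4 ALU src=r1,r1 held:WAW  <A:1 Mu:1 Ld:1 B:1 rd:1 wr:2>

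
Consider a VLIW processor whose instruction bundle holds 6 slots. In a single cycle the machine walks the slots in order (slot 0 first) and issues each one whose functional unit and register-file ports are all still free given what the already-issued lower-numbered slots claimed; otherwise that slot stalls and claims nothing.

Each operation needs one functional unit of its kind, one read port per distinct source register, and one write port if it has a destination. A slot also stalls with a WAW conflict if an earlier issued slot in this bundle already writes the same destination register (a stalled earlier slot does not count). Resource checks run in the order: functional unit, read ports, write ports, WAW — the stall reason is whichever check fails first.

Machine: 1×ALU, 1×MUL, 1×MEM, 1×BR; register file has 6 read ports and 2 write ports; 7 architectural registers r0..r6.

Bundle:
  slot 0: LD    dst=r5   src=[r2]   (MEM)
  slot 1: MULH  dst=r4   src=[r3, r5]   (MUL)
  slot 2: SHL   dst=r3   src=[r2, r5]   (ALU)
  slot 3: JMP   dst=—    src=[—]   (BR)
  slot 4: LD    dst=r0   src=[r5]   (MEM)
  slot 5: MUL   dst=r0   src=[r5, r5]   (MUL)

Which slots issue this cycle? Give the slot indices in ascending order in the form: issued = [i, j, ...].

issued = [0, 1, 3]

[0] MEM needs rd=1 wr=1: ok; after: ALU=1 MUL=1 MEM=0 BR=1, R=5, W=1
[1] MUL needs rd=2 wr=1: ok; after: ALU=1 MUL=0 MEM=0 BR=1, R=3, W=0
[2] ALU needs rd=2 wr=1: WR_PORT; after: ALU=1 MUL=0 MEM=0 BR=1, R=3, W=0
[3] BR needs rd=0 wr=0: ok; after: ALU=1 MUL=0 MEM=0 BR=0, R=3, W=0
[4] MEM needs rd=1 wr=1: FU; after: ALU=1 MUL=0 MEM=0 BR=0, R=3, W=0
[5] MUL needs rd=1 wr=1: FU; after: ALU=1 MUL=0 MEM=0 BR=0, R=3, W=0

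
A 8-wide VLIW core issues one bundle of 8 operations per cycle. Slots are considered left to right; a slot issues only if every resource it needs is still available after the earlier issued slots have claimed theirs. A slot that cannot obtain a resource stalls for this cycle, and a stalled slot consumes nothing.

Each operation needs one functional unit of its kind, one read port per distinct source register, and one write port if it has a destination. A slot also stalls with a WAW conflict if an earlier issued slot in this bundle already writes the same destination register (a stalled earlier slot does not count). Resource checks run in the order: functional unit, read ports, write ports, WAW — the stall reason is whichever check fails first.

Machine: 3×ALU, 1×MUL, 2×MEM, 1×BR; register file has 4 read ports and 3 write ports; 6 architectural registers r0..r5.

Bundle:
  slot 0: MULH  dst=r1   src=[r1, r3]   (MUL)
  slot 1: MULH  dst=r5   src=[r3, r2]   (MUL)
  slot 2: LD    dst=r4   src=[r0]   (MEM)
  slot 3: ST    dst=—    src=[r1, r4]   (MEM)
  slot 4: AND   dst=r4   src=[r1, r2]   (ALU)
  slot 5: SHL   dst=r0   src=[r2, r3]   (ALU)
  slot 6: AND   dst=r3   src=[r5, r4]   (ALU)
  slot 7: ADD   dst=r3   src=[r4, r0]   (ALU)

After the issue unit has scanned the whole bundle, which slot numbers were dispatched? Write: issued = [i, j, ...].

issued = [0, 2]

[0] MUL needs rd=2 wr=1: ok; after: ALU=3 MUL=0 MEM=2 BR=1, R=2, W=2
[1] MUL needs rd=2 wr=1: FU; after: ALU=3 MUL=0 MEM=2 BR=1, R=2, W=2
[2] MEM needs rd=1 wr=1: ok; after: ALU=3 MUL=0 MEM=1 BR=1, R=1, W=1
[3] MEM needs rd=2 wr=0: RD_PORT; after: ALU=3 MUL=0 MEM=1 BR=1, R=1, W=1
[4] ALU needs rd=2 wr=1: RD_PORT; after: ALU=3 MUL=0 MEM=1 BR=1, R=1, W=1
[5] ALU needs rd=2 wr=1: RD_PORT; after: ALU=3 MUL=0 MEM=1 BR=1, R=1, W=1
[6] ALU needs rd=2 wr=1: RD_PORT; after: ALU=3 MUL=0 MEM=1 BR=1, R=1, W=1
[7] ALU needs rd=2 wr=1: RD_PORT; after: ALU=3 MUL=0 MEM=1 BR=1, R=1, W=1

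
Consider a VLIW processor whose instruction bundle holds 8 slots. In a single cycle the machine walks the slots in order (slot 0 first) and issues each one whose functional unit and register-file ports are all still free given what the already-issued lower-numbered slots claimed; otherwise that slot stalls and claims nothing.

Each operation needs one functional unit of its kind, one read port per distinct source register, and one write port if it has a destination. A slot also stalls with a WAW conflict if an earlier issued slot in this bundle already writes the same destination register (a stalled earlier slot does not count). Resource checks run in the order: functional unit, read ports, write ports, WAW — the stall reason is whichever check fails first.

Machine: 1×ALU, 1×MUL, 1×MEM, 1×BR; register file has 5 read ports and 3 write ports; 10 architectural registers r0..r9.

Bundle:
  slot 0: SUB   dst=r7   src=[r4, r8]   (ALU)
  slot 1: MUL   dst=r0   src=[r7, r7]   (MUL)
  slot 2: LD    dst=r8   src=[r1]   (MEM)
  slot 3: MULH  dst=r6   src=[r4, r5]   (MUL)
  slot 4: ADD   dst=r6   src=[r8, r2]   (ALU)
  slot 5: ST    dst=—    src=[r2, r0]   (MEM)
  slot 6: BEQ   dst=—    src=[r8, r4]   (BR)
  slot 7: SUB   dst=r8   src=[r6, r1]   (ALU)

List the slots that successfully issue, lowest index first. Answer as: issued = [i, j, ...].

issued = [0, 1, 2]

slot 0 (ALU): ISSUE — free A0,Mu1,Ld1,B1 rp3 wp2
slot 1 (MUL): ISSUE — free A0,Mu0,Ld1,B1 rp2 wp1
slot 2 (MEM): ISSUE — free A0,Mu0,Ld0,B1 rp1 wp0
slot 3 (MUL): stall FU — free A0,Mu0,Ld0,B1 rp1 wp0
slot 4 (ALU): stall FU — free A0,Mu0,Ld0,B1 rp1 wp0
slot 5 (MEM): stall FU — free A0,Mu0,Ld0,B1 rp1 wp0
slot 6 (BR): stall RD_PORT — free A0,Mu0,Ld0,B1 rp1 wp0
slot 7 (ALU): stall FU — free A0,Mu0,Ld0,B1 rp1 wp0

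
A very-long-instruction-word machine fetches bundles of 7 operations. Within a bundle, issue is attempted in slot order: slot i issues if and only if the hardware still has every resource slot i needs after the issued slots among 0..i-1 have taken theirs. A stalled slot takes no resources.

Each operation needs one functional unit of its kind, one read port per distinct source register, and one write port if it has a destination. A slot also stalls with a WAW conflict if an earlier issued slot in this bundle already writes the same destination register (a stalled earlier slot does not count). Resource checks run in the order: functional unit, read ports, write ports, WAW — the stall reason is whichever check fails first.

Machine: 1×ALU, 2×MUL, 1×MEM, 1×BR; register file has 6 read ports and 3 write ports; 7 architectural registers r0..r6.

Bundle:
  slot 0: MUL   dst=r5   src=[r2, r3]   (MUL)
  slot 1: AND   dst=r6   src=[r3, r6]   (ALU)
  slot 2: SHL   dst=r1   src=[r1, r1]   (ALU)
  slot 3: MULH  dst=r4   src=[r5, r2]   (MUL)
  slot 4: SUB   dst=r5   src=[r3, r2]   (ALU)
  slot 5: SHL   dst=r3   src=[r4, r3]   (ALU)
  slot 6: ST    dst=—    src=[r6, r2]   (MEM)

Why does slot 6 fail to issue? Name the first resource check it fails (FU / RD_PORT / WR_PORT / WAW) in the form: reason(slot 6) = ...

(0) want 1×MUL +2rd +1wr — yes → AL1|MU1|ME1|BR1|rd4|wr2
(1) want 1×ALU +2rd +1wr — yes → AL0|MU1|ME1|BR1|rd2|wr1
(2) want 1×ALU +1rd +1wr — FU → AL0|MU1|ME1|BR1|rd2|wr1
(3) want 1×MUL +2rd +1wr — yes → AL0|MU0|ME1|BR1|rd0|wr0
(4) want 1×ALU +2rd +1wr — FU → AL0|MU0|ME1|BR1|rd0|wr0
(5) want 1×ALU +2rd +1wr — FU → AL0|MU0|ME1|BR1|rd0|wr0
(6) want 1×MEM +2rd +0wr — RD_PORT → AL0|MU0|ME1|BR1|rd0|wr0

reason(slot 6) = RD_PORT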